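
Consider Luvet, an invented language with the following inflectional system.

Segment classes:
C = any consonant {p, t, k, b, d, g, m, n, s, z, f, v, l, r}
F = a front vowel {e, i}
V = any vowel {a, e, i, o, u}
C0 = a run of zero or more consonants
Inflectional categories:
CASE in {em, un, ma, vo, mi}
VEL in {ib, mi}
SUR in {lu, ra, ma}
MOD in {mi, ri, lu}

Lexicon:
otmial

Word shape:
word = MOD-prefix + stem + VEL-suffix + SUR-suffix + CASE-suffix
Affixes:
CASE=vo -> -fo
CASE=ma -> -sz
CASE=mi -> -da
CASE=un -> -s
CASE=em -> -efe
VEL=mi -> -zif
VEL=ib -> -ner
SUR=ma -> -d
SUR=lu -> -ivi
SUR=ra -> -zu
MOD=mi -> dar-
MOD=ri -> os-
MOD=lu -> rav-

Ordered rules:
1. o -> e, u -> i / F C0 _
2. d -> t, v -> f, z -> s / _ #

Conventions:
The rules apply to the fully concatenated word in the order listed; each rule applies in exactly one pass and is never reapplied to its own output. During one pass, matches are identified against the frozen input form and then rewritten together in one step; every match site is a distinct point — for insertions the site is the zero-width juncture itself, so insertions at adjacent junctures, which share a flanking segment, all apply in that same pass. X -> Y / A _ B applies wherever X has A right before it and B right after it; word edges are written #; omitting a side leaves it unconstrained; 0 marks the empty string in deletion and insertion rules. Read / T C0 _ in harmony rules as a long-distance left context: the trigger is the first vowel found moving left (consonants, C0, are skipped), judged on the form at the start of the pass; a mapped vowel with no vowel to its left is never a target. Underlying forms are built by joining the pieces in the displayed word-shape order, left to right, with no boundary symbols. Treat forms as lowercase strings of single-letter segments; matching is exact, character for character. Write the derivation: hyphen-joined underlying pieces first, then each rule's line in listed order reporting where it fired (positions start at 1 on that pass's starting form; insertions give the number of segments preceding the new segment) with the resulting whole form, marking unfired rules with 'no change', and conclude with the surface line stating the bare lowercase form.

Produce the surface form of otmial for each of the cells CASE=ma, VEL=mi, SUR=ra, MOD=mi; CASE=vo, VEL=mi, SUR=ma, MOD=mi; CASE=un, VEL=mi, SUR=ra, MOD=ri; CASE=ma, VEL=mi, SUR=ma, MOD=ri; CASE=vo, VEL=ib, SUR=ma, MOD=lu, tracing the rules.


cell CASE=ma, VEL=mi, SUR=ra, MOD=mi:
underlying: dar-otmial-zif-zu-sz
1. o -> e, u -> i / F C0 _: fires at position(s) 14: darotmialzifzisz
2. d -> t, v -> f, z -> s / _ #: fires at position(s) 16: darotmialzifziss
surface: darotmialzifziss

cell CASE=vo, VEL=mi, SUR=ma, MOD=mi:
underlying: dar-otmial-zif-d-fo
1. o -> e, u -> i / F C0 _: fires at position(s) 15: darotmialzifdfe
2. d -> t, v -> f, z -> s / _ #: no change
surface: darotmialzifdfe

cell CASE=un, VEL=mi, SUR=ra, MOD=ri:
underlying: os-otmial-zif-zu-s
1. o -> e, u -> i / F C0 _: fires at position(s) 13: osotmialzifzis
2. d -> t, v -> f, z -> s / _ #: no change
surface: osotmialzifzis

cell CASE=ma, VEL=mi, SUR=ma, MOD=ri:
underlying: os-otmial-zif-d-sz
1. o -> e, u -> i / F C0 _: no change
2. d -> t, v -> f, z -> s / _ #: fires at position(s) 14: osotmialzifdss
surface: osotmialzifdss

cell CASE=vo, VEL=ib, SUR=ma, MOD=lu:
underlying: rav-otmial-ner-d-fo
1. o -> e, u -> i / F C0 _: fires at position(s) 15: ravotmialnerdfe
2. d -> t, v -> f, z -> s / _ #: no change
surface: ravotmialnerdfe


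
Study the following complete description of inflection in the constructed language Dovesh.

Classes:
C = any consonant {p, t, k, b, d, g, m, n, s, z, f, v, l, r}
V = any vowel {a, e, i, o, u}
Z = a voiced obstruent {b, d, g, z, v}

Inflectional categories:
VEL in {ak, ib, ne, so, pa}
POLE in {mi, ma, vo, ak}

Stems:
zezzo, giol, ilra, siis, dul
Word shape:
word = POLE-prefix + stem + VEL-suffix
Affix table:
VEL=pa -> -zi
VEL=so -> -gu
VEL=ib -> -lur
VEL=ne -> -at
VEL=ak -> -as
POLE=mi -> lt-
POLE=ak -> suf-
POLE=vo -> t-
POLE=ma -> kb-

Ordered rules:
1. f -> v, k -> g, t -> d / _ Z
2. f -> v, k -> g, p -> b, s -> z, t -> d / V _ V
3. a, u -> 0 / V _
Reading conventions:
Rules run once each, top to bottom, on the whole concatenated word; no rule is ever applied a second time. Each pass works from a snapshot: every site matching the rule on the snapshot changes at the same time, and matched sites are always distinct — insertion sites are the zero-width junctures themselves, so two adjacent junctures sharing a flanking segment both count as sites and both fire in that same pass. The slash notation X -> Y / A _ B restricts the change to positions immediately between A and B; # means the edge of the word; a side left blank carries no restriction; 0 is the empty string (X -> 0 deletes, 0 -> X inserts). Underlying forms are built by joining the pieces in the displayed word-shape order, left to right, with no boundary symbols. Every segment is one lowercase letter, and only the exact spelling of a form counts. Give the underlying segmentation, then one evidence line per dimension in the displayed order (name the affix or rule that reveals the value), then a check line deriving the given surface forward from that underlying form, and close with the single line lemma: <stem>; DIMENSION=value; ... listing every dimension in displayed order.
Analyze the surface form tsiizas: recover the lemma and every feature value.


underlying: t-siis-as
VEL=ak - signalled by the affix -as
POLE=vo - signalled by the affix t-
check: tsiisas -> tsiisas -> tsiizas -> tsiizas
lemma: siis; VEL=ak; POLE=vo


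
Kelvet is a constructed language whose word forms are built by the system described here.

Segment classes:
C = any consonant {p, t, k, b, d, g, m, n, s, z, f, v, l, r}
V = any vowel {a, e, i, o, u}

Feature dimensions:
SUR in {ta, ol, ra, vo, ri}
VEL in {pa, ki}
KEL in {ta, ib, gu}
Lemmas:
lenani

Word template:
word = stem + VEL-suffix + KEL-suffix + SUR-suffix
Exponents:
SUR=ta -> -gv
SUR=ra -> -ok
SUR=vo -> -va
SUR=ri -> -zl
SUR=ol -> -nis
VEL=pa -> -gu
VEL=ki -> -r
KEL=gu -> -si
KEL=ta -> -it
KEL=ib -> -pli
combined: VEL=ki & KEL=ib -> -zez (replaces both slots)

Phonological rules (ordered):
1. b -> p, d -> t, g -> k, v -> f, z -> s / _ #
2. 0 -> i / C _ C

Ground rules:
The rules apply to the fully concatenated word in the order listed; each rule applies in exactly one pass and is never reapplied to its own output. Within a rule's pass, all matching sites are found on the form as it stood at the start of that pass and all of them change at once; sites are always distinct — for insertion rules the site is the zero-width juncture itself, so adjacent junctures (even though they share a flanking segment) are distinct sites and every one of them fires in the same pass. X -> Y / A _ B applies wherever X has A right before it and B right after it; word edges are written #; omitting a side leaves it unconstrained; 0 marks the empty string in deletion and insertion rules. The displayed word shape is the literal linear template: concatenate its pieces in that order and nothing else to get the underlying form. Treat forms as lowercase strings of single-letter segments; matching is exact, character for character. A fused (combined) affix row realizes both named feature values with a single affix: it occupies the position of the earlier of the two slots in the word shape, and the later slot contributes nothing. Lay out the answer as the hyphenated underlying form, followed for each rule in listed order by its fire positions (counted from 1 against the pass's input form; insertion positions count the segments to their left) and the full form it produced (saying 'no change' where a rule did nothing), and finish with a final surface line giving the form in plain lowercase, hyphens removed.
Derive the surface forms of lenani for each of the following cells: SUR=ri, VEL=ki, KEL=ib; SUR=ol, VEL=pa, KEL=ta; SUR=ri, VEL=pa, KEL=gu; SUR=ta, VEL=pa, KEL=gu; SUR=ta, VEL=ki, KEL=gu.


cell SUR=ri, VEL=ki, KEL=ib:
underlying: lenani-zez-zl
1. b -> p, d -> t, g -> k, v -> f, z -> s / _ #: no change
2. 0 -> i / C _ C: inserts after position(s) 9, 10: lenanizezizil
surface: lenanizezizil

cell SUR=ol, VEL=pa, KEL=ta:
underlying: lenani-gu-it-nis
1. b -> p, d -> t, g -> k, v -> f, z -> s / _ #: no change
2. 0 -> i / C _ C: inserts after position(s) 10: lenaniguitinis
surface: lenaniguitinis

cell SUR=ri, VEL=pa, KEL=gu:
underlying: lenani-gu-si-zl
1. b -> p, d -> t, g -> k, v -> f, z -> s / _ #: no change
2. 0 -> i / C _ C: inserts after position(s) 11: lenanigusizil
surface: lenanigusizil

cell SUR=ta, VEL=pa, KEL=gu:
underlying: lenani-gu-si-gv
1. b -> p, d -> t, g -> k, v -> f, z -> s / _ #: fires at position(s) 12: lenanigusigf
2. 0 -> i / C _ C: inserts after position(s) 11: lenanigusigif
surface: lenanigusigif

cell SUR=ta, VEL=ki, KEL=gu:
underlying: lenani-r-si-gv
1. b -> p, d -> t, g -> k, v -> f, z -> s / _ #: fires at position(s) 11: lenanirsigf
2. 0 -> i / C _ C: inserts after position(s) 7, 10: lenanirisigif
surface: lenanirisigif


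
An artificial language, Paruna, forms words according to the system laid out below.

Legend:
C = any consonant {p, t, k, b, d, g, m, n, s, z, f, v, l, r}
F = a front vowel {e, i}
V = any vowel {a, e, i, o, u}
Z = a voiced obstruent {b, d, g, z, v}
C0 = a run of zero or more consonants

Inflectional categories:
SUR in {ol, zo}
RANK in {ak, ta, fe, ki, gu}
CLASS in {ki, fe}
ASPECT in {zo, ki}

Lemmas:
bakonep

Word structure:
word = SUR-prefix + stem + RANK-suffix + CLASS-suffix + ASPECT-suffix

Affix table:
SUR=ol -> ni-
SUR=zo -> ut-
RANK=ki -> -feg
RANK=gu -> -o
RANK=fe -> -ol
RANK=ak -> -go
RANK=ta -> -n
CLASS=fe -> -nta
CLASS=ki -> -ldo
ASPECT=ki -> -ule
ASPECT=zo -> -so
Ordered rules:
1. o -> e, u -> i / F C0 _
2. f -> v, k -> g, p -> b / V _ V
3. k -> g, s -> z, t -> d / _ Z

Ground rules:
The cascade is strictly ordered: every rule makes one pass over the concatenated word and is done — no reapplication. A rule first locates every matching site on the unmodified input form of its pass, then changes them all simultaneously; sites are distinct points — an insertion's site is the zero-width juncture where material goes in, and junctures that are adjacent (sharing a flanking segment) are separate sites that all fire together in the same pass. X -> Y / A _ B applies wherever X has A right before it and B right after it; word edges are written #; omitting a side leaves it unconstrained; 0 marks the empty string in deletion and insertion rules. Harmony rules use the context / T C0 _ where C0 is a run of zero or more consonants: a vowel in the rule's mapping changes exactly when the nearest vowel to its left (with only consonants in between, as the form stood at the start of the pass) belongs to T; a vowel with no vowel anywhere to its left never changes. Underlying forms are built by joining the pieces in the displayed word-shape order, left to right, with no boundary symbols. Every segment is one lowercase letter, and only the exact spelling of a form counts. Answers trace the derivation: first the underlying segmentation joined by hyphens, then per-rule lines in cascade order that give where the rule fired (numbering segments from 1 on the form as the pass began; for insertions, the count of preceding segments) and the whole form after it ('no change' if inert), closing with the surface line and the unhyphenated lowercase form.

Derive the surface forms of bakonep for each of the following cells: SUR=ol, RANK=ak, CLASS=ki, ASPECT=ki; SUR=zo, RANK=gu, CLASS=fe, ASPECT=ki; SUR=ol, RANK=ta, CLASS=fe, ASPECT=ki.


cell SUR=ol, RANK=ak, CLASS=ki, ASPECT=ki:
underlying: ni-bakonep-go-ldo-ule
1. o -> e, u -> i / F C0 _: fires at position(s) 11: nibakonepgeldoule
2. f -> v, k -> g, p -> b / V _ V: fires at position(s) 5: nibagonepgeldoule
3. k -> g, s -> z, t -> d / _ Z: no change
surface: nibagonepgeldoule

cell SUR=zo, RANK=gu, CLASS=fe, ASPECT=ki:
underlying: ut-bakonep-o-nta-ule
1. o -> e, u -> i / F C0 _: fires at position(s) 10: utbakonepentaule
2. f -> v, k -> g, p -> b / V _ V: fires at position(s) 5, 9: utbagonebentaule
3. k -> g, s -> z, t -> d / _ Z: fires at position(s) 2: udbagonebentaule
surface: udbagonebentaule

cell SUR=ol, RANK=ta, CLASS=fe, ASPECT=ki:
underlying: ni-bakonep-n-nta-ule
1. o -> e, u -> i / F C0 _: no change
2. f -> v, k -> g, p -> b / V _ V: fires at position(s) 5: nibagonepnntaule
3. k -> g, s -> z, t -> d / _ Z: no change
surface: nibagonepnntaule


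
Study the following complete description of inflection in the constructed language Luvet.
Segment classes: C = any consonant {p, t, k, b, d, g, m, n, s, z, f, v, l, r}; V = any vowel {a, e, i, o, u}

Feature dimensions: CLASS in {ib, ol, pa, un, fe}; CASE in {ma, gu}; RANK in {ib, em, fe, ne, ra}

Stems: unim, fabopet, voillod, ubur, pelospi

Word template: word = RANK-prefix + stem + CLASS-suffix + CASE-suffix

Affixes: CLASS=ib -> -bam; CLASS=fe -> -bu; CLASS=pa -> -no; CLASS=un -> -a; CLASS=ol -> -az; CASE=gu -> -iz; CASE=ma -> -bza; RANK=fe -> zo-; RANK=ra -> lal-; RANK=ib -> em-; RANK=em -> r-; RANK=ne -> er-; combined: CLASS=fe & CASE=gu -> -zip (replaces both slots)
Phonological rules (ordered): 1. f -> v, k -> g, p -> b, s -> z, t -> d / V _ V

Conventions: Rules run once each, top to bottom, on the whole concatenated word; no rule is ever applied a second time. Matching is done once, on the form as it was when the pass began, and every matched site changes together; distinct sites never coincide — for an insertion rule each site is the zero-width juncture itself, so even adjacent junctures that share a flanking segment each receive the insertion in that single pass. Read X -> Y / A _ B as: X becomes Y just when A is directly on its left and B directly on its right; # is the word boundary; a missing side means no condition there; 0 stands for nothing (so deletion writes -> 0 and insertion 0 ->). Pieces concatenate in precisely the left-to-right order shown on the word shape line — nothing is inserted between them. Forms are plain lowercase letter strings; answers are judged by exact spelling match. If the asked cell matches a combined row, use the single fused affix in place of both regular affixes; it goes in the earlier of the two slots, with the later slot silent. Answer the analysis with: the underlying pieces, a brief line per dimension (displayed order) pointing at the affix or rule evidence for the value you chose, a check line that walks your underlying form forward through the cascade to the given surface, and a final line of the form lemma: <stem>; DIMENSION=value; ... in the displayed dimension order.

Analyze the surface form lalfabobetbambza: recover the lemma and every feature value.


underlying: lal-fabopet-bam-bza
CLASS=ib - signalled by the affix -bam
CASE=ma - signalled by the affix -bza
RANK=ra - signalled by the affix lal-
check: lalfabopetbambza -> lalfabobetbambza
lemma: fabopet; CLASS=ib; CASE=ma; RANK=ra


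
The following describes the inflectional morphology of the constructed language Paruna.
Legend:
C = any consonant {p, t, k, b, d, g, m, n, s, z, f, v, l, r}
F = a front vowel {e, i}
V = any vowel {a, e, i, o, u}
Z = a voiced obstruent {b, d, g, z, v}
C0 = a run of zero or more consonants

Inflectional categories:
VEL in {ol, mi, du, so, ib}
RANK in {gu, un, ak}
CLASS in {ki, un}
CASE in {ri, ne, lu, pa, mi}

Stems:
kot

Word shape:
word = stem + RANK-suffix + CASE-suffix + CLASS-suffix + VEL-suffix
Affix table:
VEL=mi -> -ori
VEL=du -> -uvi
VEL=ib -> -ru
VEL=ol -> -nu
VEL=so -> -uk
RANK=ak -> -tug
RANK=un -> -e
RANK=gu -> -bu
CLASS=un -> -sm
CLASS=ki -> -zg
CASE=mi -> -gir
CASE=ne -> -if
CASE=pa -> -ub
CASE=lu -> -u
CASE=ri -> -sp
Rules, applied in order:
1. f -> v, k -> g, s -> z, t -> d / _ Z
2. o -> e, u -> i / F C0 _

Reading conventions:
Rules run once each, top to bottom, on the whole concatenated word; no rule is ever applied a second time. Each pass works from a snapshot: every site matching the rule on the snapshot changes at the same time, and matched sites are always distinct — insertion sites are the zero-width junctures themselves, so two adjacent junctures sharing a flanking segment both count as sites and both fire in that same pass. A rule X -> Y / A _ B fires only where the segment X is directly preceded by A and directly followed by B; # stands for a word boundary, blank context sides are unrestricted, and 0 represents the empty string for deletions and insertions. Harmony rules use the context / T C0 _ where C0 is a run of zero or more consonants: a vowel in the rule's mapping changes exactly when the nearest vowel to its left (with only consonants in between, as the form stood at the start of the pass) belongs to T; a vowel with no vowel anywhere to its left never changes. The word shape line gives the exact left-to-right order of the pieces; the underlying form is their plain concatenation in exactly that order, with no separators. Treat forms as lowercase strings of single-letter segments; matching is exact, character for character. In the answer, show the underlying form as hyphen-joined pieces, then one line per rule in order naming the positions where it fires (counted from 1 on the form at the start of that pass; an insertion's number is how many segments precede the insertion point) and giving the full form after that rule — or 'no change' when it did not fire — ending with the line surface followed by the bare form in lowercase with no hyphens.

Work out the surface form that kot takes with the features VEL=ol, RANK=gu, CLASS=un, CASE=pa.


underlying: kot-bu-ub-sm-nu
1. f -> v, k -> g, s -> z, t -> d / _ Z: fires at position(s) 3: kodbuubsmnu
2. o -> e, u -> i / F C0 _: no change
surface: kodbuubsmnu


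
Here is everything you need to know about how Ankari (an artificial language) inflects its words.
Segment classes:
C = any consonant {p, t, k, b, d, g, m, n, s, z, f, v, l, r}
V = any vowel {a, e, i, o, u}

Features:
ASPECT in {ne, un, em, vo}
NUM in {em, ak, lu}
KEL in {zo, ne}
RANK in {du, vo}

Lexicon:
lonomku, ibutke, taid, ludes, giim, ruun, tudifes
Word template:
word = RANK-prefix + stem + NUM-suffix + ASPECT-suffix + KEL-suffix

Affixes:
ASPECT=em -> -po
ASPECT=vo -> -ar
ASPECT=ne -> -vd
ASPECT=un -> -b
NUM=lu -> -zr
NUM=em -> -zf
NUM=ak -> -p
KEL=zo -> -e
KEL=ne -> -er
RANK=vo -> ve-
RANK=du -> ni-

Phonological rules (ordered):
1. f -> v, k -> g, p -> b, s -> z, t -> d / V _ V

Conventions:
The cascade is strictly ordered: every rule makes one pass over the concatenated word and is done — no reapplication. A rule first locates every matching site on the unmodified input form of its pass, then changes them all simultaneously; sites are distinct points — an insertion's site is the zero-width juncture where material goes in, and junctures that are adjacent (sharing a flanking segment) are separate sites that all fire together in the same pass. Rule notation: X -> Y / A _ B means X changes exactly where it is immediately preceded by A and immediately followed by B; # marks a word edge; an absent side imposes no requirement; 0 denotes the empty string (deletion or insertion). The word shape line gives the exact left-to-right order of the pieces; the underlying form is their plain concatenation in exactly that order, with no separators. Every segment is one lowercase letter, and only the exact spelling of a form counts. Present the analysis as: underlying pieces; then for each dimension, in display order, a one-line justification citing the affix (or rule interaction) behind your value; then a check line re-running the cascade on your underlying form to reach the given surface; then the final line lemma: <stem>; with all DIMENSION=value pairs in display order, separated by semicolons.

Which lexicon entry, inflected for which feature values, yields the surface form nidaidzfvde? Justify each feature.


underlying: ni-taid-zf-vd-e
ASPECT=ne - signalled by the affix -vd
NUM=em - signalled by the affix -zf
KEL=zo - signalled by the affix -e
RANK=du - signalled by the affix ni-
check: nitaidzfvde -> nidaidzfvde
lemma: taid; ASPECT=ne; NUM=em; KEL=zo; RANK=du


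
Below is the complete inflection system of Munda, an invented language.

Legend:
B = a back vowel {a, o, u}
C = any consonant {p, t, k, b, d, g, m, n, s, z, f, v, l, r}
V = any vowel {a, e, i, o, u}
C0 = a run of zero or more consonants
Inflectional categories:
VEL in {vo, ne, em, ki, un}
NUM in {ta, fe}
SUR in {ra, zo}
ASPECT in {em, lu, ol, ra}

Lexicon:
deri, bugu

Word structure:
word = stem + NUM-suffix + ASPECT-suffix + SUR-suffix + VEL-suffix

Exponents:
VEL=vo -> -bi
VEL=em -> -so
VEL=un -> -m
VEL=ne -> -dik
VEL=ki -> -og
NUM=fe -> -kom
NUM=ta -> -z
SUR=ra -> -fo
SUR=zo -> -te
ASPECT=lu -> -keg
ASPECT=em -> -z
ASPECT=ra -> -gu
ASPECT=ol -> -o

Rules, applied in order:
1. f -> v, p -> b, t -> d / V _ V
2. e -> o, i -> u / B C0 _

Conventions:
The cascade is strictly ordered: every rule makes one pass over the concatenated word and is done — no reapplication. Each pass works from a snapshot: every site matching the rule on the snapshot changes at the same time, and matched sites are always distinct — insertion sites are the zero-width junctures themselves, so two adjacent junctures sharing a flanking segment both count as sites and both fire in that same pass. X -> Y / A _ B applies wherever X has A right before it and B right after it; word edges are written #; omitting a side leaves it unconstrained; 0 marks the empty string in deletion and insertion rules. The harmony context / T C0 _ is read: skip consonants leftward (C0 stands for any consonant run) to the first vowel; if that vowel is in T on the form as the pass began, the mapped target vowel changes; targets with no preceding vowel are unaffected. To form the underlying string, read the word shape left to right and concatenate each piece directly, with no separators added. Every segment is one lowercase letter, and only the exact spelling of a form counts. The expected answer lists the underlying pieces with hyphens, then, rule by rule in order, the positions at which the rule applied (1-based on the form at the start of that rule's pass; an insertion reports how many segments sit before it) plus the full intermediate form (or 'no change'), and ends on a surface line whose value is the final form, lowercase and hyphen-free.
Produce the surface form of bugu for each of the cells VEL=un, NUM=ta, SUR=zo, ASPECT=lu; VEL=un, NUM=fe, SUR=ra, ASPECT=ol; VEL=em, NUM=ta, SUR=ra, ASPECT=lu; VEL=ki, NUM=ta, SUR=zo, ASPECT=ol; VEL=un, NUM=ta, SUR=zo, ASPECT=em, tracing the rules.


cell VEL=un, NUM=ta, SUR=zo, ASPECT=lu:
underlying: bugu-z-keg-te-m
1. f -> v, p -> b, t -> d / V _ V: no change
2. e -> o, i -> u / B C0 _: fires at position(s) 7: buguzkogtem
surface: buguzkogtem

cell VEL=un, NUM=fe, SUR=ra, ASPECT=ol:
underlying: bugu-kom-o-fo-m
1. f -> v, p -> b, t -> d / V _ V: fires at position(s) 9: bugukomovom
2. e -> o, i -> u / B C0 _: no change
surface: bugukomovom

cell VEL=em, NUM=ta, SUR=ra, ASPECT=lu:
underlying: bugu-z-keg-fo-so
1. f -> v, p -> b, t -> d / V _ V: no change
2. e -> o, i -> u / B C0 _: fires at position(s) 7: buguzkogfoso
surface: buguzkogfoso

cell VEL=ki, NUM=ta, SUR=zo, ASPECT=ol:
underlying: bugu-z-o-te-og
1. f -> v, p -> b, t -> d / V _ V: fires at position(s) 7: buguzodeog
2. e -> o, i -> u / B C0 _: fires at position(s) 8: buguzodoog
surface: buguzodoog

cell VEL=un, NUM=ta, SUR=zo, ASPECT=em:
underlying: bugu-z-z-te-m
1. f -> v, p -> b, t -> d / V _ V: no change
2. e -> o, i -> u / B C0 _: fires at position(s) 8: buguzztom
surface: buguzztom


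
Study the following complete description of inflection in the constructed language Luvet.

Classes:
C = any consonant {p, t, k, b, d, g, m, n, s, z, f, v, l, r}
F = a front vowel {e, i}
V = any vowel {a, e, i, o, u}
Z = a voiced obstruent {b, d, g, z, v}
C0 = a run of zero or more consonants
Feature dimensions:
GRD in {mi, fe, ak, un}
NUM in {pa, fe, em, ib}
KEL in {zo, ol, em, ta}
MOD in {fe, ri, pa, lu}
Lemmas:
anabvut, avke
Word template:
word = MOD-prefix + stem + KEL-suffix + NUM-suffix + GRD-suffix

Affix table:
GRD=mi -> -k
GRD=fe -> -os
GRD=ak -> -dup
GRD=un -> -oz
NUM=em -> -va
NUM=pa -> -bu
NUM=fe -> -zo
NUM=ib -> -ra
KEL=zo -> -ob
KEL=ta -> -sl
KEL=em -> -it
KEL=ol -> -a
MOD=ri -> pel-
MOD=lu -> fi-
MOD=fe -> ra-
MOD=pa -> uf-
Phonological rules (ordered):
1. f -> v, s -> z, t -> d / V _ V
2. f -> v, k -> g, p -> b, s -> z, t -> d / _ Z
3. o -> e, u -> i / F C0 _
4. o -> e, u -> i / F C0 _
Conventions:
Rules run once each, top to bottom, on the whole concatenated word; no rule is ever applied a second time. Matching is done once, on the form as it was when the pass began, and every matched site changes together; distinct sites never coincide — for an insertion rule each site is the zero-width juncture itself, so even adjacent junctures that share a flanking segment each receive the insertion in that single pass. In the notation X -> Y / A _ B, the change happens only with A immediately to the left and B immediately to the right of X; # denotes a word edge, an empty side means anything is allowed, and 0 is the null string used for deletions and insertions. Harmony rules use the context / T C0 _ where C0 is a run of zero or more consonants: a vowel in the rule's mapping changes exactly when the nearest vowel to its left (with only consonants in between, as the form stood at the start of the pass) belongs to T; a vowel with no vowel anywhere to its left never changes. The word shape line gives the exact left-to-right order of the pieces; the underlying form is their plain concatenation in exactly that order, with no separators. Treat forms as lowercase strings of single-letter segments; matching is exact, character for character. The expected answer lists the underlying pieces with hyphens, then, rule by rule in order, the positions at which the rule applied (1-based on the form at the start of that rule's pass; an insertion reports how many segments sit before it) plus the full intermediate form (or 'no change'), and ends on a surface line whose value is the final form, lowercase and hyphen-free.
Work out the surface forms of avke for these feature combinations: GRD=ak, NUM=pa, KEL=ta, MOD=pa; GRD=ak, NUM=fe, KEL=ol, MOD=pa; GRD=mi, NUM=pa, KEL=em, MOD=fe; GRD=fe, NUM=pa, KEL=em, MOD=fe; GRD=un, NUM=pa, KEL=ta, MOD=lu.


cell GRD=ak, NUM=pa, KEL=ta, MOD=pa:
underlying: uf-avke-sl-bu-dup
1. f -> v, s -> z, t -> d / V _ V: fires at position(s) 2: uvavkeslbudup
2. f -> v, k -> g, p -> b, s -> z, t -> d / _ Z: no change
3. o -> e, u -> i / F C0 _: fires at position(s) 10: uvavkeslbidup
4. o -> e, u -> i / F C0 _: fires at position(s) 12: uvavkeslbidip
surface: uvavkeslbidip

cell GRD=ak, NUM=fe, KEL=ol, MOD=pa:
underlying: uf-avke-a-zo-dup
1. f -> v, s -> z, t -> d / V _ V: fires at position(s) 2: uvavkeazodup
2. f -> v, k -> g, p -> b, s -> z, t -> d / _ Z: no change
3. o -> e, u -> i / F C0 _: no change
4. o -> e, u -> i / F C0 _: no change
surface: uvavkeazodup

cell GRD=mi, NUM=pa, KEL=em, MOD=fe:
underlying: ra-avke-it-bu-k
1. f -> v, s -> z, t -> d / V _ V: no change
2. f -> v, k -> g, p -> b, s -> z, t -> d / _ Z: fires at position(s) 8: raavkeidbuk
3. o -> e, u -> i / F C0 _: fires at position(s) 10: raavkeidbik
4. o -> e, u -> i / F C0 _: no change
surface: raavkeidbik

cell GRD=fe, NUM=pa, KEL=em, MOD=fe:
underlying: ra-avke-it-bu-os
1. f -> v, s -> z, t -> d / V _ V: no change
2. f -> v, k -> g, p -> b, s -> z, t -> d / _ Z: fires at position(s) 8: raavkeidbuos
3. o -> e, u -> i / F C0 _: fires at position(s) 10: raavkeidbios
4. o -> e, u -> i / F C0 _: fires at position(s) 11: raavkeidbies
surface: raavkeidbies

cell GRD=un, NUM=pa, KEL=ta, MOD=lu:
underlying: fi-avke-sl-bu-oz
1. f -> v, s -> z, t -> d / V _ V: no change
2. f -> v, k -> g, p -> b, s -> z, t -> d / _ Z: no change
3. o -> e, u -> i / F C0 _: fires at position(s) 10: fiavkeslbioz
4. o -> e, u -> i / F C0 _: fires at position(s) 11: fiavkeslbiez
surface: fiavkeslbiez


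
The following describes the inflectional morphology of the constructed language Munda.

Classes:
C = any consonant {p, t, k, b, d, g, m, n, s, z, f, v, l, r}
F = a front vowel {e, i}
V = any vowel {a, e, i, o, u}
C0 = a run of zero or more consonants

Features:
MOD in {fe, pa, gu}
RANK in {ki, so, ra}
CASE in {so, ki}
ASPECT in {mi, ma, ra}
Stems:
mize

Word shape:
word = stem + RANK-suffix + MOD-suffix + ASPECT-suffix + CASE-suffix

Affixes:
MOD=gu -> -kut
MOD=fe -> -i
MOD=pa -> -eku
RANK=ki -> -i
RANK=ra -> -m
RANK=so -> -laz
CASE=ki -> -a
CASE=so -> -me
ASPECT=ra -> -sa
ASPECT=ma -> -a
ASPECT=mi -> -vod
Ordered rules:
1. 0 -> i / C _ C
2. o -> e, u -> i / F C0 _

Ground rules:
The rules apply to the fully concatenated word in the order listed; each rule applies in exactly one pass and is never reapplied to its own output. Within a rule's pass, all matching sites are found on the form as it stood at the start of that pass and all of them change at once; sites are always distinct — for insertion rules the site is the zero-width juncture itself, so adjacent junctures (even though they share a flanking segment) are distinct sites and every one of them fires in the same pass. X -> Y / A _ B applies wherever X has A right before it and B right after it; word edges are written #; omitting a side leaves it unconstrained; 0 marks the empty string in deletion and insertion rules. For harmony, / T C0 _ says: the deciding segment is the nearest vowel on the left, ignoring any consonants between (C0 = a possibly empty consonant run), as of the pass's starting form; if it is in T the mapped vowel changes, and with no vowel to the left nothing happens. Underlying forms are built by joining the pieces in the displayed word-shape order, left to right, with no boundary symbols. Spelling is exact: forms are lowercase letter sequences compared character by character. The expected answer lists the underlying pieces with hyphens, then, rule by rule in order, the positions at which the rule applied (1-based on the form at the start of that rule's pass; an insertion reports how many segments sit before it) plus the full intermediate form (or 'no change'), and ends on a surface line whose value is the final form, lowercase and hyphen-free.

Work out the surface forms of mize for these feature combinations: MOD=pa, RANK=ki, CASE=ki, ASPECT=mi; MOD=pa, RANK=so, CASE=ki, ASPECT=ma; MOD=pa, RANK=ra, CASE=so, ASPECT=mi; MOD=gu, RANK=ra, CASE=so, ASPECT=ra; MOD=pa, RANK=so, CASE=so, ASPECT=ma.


cell MOD=pa, RANK=ki, CASE=ki, ASPECT=mi:
underlying: mize-i-eku-vod-a
1. 0 -> i / C _ C: no change
2. o -> e, u -> i / F C0 _: fires at position(s) 8: mizeiekivoda
surface: mizeiekivoda

cell MOD=pa, RANK=so, CASE=ki, ASPECT=ma:
underlying: mize-laz-eku-a-a
1. 0 -> i / C _ C: no change
2. o -> e, u -> i / F C0 _: fires at position(s) 10: mizelazekiaa
surface: mizelazekiaa

cell MOD=pa, RANK=ra, CASE=so, ASPECT=mi:
underlying: mize-m-eku-vod-me
1. 0 -> i / C _ C: inserts after position(s) 11: mizemekuvodime
2. o -> e, u -> i / F C0 _: fires at position(s) 8: mizemekivodime
surface: mizemekivodime

cell MOD=gu, RANK=ra, CASE=so, ASPECT=ra:
underlying: mize-m-kut-sa-me
1. 0 -> i / C _ C: inserts after position(s) 5, 8: mizemikutisame
2. o -> e, u -> i / F C0 _: fires at position(s) 8: mizemikitisame
surface: mizemikitisame

cell MOD=pa, RANK=so, CASE=so, ASPECT=ma:
underlying: mize-laz-eku-a-me
1. 0 -> i / C _ C: no change
2. o -> e, u -> i / F C0 _: fires at position(s) 10: mizelazekiame
surface: mizelazekiame


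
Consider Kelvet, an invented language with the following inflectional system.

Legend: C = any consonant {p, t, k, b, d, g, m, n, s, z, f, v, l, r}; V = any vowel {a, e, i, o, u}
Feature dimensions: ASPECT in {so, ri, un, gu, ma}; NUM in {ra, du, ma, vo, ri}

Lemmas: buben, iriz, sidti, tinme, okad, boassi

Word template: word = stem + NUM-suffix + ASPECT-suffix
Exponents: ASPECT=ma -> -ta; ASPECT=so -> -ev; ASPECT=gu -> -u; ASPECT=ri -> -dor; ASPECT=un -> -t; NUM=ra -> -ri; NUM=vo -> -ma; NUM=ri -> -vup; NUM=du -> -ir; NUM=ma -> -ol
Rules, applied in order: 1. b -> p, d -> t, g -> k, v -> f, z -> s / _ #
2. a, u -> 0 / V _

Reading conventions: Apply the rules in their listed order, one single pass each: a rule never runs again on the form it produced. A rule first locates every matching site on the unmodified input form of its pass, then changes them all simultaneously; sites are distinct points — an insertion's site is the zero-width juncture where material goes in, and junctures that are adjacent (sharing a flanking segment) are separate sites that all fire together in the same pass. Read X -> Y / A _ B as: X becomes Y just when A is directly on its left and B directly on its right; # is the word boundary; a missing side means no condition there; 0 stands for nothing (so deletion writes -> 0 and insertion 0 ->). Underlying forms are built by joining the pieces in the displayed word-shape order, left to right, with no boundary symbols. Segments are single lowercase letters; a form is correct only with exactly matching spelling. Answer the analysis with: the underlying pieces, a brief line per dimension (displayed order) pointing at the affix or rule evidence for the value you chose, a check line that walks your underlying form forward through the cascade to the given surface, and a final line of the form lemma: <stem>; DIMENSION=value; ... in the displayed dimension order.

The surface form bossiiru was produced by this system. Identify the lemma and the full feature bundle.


underlying: boassi-ir-u
ASPECT=gu - signalled by the affix -u
NUM=du - signalled by the affix -ir
check: boassiiru -> boassiiru -> bossiiru
lemma: boassi; ASPECT=gu; NUM=du


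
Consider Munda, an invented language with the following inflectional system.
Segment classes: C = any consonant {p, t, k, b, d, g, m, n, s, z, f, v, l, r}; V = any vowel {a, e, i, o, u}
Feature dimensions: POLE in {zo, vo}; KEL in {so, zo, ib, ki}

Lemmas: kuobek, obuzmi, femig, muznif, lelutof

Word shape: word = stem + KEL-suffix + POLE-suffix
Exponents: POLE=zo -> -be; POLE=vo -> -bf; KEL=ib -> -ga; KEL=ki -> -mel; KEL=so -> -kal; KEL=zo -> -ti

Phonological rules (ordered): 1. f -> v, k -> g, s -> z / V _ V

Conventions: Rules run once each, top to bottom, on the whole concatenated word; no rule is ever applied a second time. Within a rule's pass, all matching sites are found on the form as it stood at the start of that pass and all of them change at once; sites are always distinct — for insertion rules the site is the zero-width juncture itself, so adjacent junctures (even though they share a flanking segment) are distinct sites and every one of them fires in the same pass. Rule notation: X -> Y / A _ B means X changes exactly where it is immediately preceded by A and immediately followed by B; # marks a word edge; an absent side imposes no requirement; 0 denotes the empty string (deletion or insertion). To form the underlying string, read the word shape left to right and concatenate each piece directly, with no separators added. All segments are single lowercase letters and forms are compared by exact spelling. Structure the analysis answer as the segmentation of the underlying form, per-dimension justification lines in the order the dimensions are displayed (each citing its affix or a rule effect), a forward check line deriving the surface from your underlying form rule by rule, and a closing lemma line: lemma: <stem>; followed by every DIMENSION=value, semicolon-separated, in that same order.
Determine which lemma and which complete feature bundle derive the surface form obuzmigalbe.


underlying: obuzmi-kal-be
POLE=zo - signalled by the affix -be
KEL=so - signalled by the affix -kal
check: obuzmikalbe -> obuzmigalbe
lemma: obuzmi; POLE=zo; KEL=so


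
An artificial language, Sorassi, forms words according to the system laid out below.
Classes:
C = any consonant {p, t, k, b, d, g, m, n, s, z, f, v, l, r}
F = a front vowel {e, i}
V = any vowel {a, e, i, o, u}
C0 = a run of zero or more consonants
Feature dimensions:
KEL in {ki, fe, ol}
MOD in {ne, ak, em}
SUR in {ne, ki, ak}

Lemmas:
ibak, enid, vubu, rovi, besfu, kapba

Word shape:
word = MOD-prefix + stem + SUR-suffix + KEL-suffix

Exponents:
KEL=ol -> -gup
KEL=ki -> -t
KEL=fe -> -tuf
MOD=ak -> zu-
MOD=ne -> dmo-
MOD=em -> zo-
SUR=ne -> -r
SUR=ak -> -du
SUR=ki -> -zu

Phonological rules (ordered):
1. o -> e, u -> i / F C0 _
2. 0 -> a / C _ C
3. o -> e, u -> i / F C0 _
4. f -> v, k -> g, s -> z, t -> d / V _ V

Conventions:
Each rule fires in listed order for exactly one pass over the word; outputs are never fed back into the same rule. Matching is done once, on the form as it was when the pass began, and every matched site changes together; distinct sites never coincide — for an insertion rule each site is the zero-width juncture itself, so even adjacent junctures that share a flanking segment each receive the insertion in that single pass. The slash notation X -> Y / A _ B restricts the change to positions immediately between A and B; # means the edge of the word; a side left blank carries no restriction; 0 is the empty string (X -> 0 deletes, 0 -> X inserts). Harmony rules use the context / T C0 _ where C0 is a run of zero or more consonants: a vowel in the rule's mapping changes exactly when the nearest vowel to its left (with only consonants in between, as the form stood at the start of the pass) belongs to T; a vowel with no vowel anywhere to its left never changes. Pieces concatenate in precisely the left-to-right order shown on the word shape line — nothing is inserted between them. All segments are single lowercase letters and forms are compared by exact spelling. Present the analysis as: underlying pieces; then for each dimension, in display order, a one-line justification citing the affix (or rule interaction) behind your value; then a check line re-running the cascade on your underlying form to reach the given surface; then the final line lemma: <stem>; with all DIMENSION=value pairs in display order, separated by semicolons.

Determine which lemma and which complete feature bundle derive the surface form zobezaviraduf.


underlying: zo-besfu-r-tuf
KEL=fe - signalled by the affix -tuf
MOD=em - signalled by the affix zo-
SUR=ne - signalled by the affix -r
check: zobesfurtuf -> zobesfirtuf -> zobesafiratuf -> zobesafiratuf -> zobezaviraduf
lemma: besfu; KEL=fe; MOD=em; SUR=ne


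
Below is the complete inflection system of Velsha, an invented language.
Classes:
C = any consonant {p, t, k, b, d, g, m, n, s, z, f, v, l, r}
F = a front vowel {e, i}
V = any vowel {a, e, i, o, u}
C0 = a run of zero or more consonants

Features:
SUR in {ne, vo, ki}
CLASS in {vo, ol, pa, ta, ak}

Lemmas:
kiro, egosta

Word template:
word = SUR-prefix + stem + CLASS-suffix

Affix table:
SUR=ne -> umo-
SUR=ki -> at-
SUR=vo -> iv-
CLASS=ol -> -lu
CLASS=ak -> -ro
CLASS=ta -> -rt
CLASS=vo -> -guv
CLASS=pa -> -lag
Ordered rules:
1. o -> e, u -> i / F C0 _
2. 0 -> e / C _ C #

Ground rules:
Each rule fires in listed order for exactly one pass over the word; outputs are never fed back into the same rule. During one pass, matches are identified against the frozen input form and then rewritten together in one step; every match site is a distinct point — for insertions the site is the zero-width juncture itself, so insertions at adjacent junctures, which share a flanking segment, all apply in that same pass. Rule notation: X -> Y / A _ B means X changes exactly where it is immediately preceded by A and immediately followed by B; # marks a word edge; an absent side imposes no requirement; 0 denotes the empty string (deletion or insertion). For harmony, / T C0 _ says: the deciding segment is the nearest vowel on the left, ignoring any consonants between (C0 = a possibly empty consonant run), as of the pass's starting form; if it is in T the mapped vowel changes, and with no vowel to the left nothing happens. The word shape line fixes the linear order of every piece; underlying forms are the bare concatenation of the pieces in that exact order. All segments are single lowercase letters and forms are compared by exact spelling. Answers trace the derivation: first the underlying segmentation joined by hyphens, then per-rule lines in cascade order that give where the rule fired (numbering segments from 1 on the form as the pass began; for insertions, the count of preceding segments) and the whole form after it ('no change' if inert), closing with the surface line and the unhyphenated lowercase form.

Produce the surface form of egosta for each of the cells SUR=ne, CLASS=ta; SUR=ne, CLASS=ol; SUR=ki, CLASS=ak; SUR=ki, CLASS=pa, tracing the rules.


cell SUR=ne, CLASS=ta:
underlying: umo-egosta-rt
1. o -> e, u -> i / F C0 _: fires at position(s) 6: umoegestart
2. 0 -> e / C _ C #: inserts after position(s) 10: umoegestaret
surface: umoegestaret

cell SUR=ne, CLASS=ol:
underlying: umo-egosta-lu
1. o -> e, u -> i / F C0 _: fires at position(s) 6: umoegestalu
2. 0 -> e / C _ C #: no change
surface: umoegestalu

cell SUR=ki, CLASS=ak:
underlying: at-egosta-ro
1. o -> e, u -> i / F C0 _: fires at position(s) 5: ategestaro
2. 0 -> e / C _ C #: no change
surface: ategestaro

cell SUR=ki, CLASS=pa:
underlying: at-egosta-lag
1. o -> e, u -> i / F C0 _: fires at position(s) 5: ategestalag
2. 0 -> e / C _ C #: no change
surface: ategestalag
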